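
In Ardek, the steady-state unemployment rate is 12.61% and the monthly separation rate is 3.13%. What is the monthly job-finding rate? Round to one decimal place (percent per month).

From u* = s/(s+f): f = s·(1−u)/u.
f = 3.13 × (1 − 0.1261) / 0.1261 = 2.7353 / 0.1261 ≈ 21.7% per month.

Job-finding rate ≈ 21.7% per month.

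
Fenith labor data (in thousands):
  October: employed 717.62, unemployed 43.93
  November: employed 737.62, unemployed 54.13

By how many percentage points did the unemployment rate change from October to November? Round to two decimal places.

The unemployment rate changed by +1.07 percentage points.

October: labor force = 717.62 + 43.93 = 761.55; u = 43.93/761.55 = 5.77%.
November: labor force = 737.62 + 54.13 = 791.75; u = 54.13/791.75 = 6.84%.
Change = 6.84% − 5.77% = +1.07 pp.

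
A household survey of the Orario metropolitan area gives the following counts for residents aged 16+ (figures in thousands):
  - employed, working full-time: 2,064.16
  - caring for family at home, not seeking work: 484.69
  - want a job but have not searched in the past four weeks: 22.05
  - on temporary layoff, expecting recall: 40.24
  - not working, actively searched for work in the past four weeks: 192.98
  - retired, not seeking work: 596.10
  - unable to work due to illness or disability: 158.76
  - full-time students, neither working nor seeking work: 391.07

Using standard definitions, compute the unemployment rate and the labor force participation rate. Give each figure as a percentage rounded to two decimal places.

Employed = 2,064.16 thousand.
Unemployed = 40.24 + 192.98 = 233.22 thousand (jobless and actively searching, or on temporary layoff).
Labor force = 2,064.16 + 233.22 = 2,297.38 thousand.
Not in labor force = 484.69 + 22.05 + 596.10 + 158.76 + 391.07 = 1,652.67 thousand (those not working and not actively searching are outside the labor force — including those who want a job but have given up searching).
Civilian working-age population = 2,297.38 + 1,652.67 = 3,950.05 thousand.
Unemployment rate = 233.22 / 2,297.38 = 10.15%.
Labor force participation rate = 2,297.38 / 3,950.05 = 58.16%.

Unemployment rate ≈ 10.15%; labor force participation rate ≈ 58.16%.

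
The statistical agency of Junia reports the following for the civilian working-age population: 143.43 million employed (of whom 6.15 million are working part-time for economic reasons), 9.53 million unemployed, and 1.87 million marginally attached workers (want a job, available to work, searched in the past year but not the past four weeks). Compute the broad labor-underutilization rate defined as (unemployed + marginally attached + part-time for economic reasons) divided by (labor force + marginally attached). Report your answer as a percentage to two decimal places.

Labor force = 143.43 + 9.53 = 152.96 million.
Numerator = 9.53 + 1.87 + 6.15 = 17.55 million.
Denominator = 152.96 + 1.87 = 154.83 million.
Broad rate = 17.55 / 154.83 = 11.34%.

Broad underutilization rate ≈ 11.34%.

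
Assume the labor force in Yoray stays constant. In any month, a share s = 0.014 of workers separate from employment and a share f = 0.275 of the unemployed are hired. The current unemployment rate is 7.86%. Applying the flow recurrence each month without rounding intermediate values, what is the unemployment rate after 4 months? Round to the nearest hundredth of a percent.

With a fixed labor force, u_{t+1} = u_t + s·(1−u_t) − f·u_t = u_t·(1−s−f) + s.
Here 1−s−f = 0.711 and s = 0.014.
u_1 = 0.078600 × 0.711 + 0.014 = 0.069885.
u_2 = 0.069885 × 0.711 + 0.014 = 0.063688.
u_3 = 0.063688 × 0.711 + 0.014 = 0.059282.
u_4 = 0.059282 × 0.711 + 0.014 = 0.056150.

Unemployment rate after four months ≈ 5.61%.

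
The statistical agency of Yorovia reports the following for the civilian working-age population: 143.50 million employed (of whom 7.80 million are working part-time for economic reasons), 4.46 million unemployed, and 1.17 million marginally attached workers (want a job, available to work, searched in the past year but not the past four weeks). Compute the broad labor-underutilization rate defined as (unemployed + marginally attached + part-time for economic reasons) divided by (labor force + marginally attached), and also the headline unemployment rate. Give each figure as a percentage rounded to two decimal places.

Labor force = 143.50 + 4.46 = 147.96 million.
Numerator = 4.46 + 1.17 + 7.80 = 13.43 million.
Denominator = 147.96 + 1.17 = 149.13 million.
Broad rate = 13.43 / 149.13 = 9.01%.
Headline unemployment rate = 4.46 / 147.96 = 3.01%.

Broad underutilization rate ≈ 9.01%; headline unemployment rate ≈ 3.01%.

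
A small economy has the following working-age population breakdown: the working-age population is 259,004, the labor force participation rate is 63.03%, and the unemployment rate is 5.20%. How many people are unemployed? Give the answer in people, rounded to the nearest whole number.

About 8,489 are unemployed.

Labor force = 0.6303 × 259,004 = 163,250.
Unemployed = 0.0520 × 163,250 ≈ 8,489.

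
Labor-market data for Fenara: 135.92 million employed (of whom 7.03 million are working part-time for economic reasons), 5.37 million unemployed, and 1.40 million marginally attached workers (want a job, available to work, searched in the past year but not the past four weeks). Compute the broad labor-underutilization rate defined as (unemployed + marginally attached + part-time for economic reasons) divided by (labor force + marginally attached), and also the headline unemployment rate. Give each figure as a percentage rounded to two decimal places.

Labor force = 135.92 + 5.37 = 141.29 million.
Numerator = 5.37 + 1.40 + 7.03 = 13.80 million.
Denominator = 141.29 + 1.40 = 142.69 million.
Broad rate = 13.80 / 142.69 = 9.67%.
Headline unemployment rate = 5.37 / 141.29 = 3.80%.

Broad underutilization rate ≈ 9.67%; headline unemployment rate ≈ 3.80%.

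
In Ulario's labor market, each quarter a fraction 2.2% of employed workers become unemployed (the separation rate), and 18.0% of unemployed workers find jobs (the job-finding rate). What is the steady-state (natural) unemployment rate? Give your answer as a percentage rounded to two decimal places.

Steady-state unemployment rate ≈ 10.89%.

At steady state the flows balance: s·E = f·U, so U/(E+U) = s/(s+f).
u* = 2.2 / (2.2 + 18.0) = 2.2 / 20.20 = 10.89%.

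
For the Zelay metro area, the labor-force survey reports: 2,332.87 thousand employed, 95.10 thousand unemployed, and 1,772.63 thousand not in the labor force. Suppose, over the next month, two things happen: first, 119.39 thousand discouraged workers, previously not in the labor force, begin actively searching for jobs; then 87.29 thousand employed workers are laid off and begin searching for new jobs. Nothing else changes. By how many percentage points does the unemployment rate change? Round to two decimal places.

The unemployment rate changes by +7.93 percentage points.

Initially, labor force = 2,332.87 + 95.10 = 2,427.97 thousand, so u = 95.10/2,427.97 = 3.92%.
After the first change, unemployed and labor force both rise by 119.39 → E = 2,332.87, U = 214.49, labor force = 2,547.36 thousand.
After the second change, employed falls and unemployed rises by 87.29; labor force unchanged → E = 2,245.58, U = 301.78, labor force = 2,547.36 thousand.
New unemployment rate = 301.78 / 2,547.36 = 11.85%.
Change = 11.85% − 3.92% = +7.93 percentage points.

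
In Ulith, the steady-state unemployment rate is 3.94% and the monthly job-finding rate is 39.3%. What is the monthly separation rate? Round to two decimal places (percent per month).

Separation rate ≈ 1.61% per month.

From u* = s/(s+f): s = u·f/(1−u).
s = 0.0394 × 39.3 / (1 − 0.0394) = 1.5484 / 0.9606 ≈ 1.61% per month.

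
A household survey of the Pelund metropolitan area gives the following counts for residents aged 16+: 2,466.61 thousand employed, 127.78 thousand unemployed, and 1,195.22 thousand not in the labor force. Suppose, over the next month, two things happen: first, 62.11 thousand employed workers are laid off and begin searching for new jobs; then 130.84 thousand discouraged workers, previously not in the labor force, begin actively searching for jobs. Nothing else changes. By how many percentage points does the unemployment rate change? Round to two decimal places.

Initially, labor force = 2,466.61 + 127.78 = 2,594.39 thousand, so u = 127.78/2,594.39 = 4.93%.
After the first change, employed falls and unemployed rises by 62.11; labor force unchanged → E = 2,404.50, U = 189.89, labor force = 2,594.39 thousand.
After the second change, unemployed and labor force both rise by 130.84 → E = 2,404.50, U = 320.73, labor force = 2,725.23 thousand.
New unemployment rate = 320.73 / 2,725.23 = 11.77%.
Change = 11.77% − 4.93% = +6.84 percentage points.

The unemployment rate changes by +6.84 percentage points.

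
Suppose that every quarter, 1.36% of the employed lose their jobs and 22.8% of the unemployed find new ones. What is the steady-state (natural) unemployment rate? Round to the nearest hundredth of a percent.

At steady state the flows balance: s·E = f·U, so U/(E+U) = s/(s+f).
u* = 1.36 / (1.36 + 22.8) = 1.36 / 24.16 = 5.63%.

Steady-state unemployment rate ≈ 5.63%.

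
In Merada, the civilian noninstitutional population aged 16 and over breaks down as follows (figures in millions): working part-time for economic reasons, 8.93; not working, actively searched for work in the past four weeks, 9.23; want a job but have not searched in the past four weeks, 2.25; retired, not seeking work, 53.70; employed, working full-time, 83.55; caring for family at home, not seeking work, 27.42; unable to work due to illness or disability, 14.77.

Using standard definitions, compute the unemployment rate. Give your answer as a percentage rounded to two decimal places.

Employed = 8.93 + 83.55 = 92.48 million (anyone who worked, including part-time for economic reasons, counts as employed).
Unemployed = 9.23 million.
Labor force = 92.48 + 9.23 = 101.71 million.
Unemployment rate = 9.23 / 101.71 = 9.07%.

Unemployment rate ≈ 9.07%.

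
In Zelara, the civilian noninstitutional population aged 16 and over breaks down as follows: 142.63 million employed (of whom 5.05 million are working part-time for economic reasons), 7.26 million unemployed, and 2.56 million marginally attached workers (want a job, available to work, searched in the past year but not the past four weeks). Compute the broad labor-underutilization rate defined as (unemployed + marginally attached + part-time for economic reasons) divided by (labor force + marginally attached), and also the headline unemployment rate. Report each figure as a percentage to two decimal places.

Broad underutilization rate ≈ 9.75%; headline unemployment rate ≈ 4.84%.

Labor force = 142.63 + 7.26 = 149.89 million.
Numerator = 7.26 + 2.56 + 5.05 = 14.87 million.
Denominator = 149.89 + 2.56 = 152.45 million.
Broad rate = 14.87 / 152.45 = 9.75%.
Headline unemployment rate = 7.26 / 149.89 = 4.84%.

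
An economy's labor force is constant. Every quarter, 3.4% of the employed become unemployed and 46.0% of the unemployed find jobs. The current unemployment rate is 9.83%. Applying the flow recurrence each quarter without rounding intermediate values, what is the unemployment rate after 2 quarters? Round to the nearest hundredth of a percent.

Unemployment rate after two quarters ≈ 7.64%.

With a fixed labor force, u_{t+1} = u_t + s·(1−u_t) − f·u_t = u_t·(1−s−f) + s.
Here 1−s−f = 0.506 and s = 0.034.
u_1 = 0.098300 × 0.506 + 0.034 = 0.083740.
u_2 = 0.083740 × 0.506 + 0.034 = 0.076372.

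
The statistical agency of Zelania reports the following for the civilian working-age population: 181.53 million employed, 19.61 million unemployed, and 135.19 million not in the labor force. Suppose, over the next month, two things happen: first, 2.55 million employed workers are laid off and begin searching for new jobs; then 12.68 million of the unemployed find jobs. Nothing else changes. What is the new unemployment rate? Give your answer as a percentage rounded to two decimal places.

Initially, labor force = 181.53 + 19.61 = 201.14 million, so u = 19.61/201.14 = 9.75%.
After the first change, employed falls and unemployed rises by 2.55; labor force unchanged → E = 178.98, U = 22.16, labor force = 201.14 million.
After the second change, unemployed falls and employed rises by 12.68; labor force unchanged → E = 191.66, U = 9.48, labor force = 201.14 million.
New unemployment rate = 9.48 / 201.14 = 4.71%.

New unemployment rate ≈ 4.71%.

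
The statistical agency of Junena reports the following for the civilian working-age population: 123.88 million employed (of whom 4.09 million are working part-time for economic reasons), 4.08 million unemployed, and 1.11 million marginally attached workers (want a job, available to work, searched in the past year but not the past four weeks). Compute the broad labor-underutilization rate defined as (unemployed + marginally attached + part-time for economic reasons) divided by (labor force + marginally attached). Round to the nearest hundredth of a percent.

Labor force = 123.88 + 4.08 = 127.96 million.
Numerator = 4.08 + 1.11 + 4.09 = 9.28 million.
Denominator = 127.96 + 1.11 = 129.07 million.
Broad rate = 9.28 / 129.07 = 7.19%.

Broad underutilization rate ≈ 7.19%.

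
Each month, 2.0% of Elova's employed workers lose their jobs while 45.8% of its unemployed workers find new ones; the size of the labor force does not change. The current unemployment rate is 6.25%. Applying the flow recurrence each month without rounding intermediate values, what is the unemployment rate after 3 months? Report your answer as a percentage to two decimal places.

With a fixed labor force, u_{t+1} = u_t + s·(1−u_t) − f·u_t = u_t·(1−s−f) + s.
Here 1−s−f = 0.522 and s = 0.020.
u_1 = 0.062500 × 0.522 + 0.020 = 0.052625.
u_2 = 0.052625 × 0.522 + 0.020 = 0.047470.
u_3 = 0.047470 × 0.522 + 0.020 = 0.044779.

Unemployment rate after three months ≈ 4.48%.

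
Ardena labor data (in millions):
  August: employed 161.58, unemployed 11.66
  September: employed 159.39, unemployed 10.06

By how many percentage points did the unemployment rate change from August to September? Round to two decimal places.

The unemployment rate changed by −0.79 percentage points.

August: labor force = 161.58 + 11.66 = 173.24; u = 11.66/173.24 = 6.73%.
September: labor force = 159.39 + 10.06 = 169.45; u = 10.06/169.45 = 5.94%.
Change = 5.94% − 6.73% = −0.79 pp.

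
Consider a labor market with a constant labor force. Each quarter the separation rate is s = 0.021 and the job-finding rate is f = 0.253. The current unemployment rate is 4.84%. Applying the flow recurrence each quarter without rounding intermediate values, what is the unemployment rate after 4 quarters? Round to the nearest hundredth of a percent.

With a fixed labor force, u_{t+1} = u_t + s·(1−u_t) − f·u_t = u_t·(1−s−f) + s.
Here 1−s−f = 0.726 and s = 0.021.
u_1 = 0.048400 × 0.726 + 0.021 = 0.056138.
u_2 = 0.056138 × 0.726 + 0.021 = 0.061756.
u_3 = 0.061756 × 0.726 + 0.021 = 0.065835.
u_4 = 0.065835 × 0.726 + 0.021 = 0.068796.

Unemployment rate after four quarters ≈ 6.88%.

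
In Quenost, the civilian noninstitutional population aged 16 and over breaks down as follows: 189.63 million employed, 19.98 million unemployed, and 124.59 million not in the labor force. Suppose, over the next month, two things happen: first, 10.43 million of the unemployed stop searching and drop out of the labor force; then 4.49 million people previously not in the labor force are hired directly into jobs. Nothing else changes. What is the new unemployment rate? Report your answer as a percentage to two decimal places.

New unemployment rate ≈ 4.69%.

Initially, labor force = 189.63 + 19.98 = 209.61 million, so u = 19.98/209.61 = 9.53%.
After the first change, unemployed and labor force both fall by 10.43 → E = 189.63, U = 9.55, labor force = 199.18 million.
After the second change, employed and labor force both rise by 4.49; unemployed unchanged → E = 194.12, U = 9.55, labor force = 203.67 million.
New unemployment rate = 9.55 / 203.67 = 4.69%.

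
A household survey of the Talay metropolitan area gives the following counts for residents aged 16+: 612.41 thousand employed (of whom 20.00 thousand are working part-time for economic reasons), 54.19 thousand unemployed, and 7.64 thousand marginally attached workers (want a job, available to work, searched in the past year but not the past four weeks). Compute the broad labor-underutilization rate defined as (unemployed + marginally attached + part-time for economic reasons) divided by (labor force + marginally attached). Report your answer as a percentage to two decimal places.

Labor force = 612.41 + 54.19 = 666.60 thousand.
Numerator = 54.19 + 7.64 + 20.00 = 81.83 thousand.
Denominator = 666.60 + 7.64 = 674.24 thousand.
Broad rate = 81.83 / 674.24 = 12.14%.

Broad underutilization rate ≈ 12.14%.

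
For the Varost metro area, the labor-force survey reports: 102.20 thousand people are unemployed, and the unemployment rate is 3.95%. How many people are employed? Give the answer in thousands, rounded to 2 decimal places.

About 2,485.14 thousand are employed.

Labor force = U / u = 102.20 / 0.0395 ≈ 2,587.34 thousand.
Employed = labor force − unemployed = 2,587.34 − 102.20 = 2,485.14 thousand.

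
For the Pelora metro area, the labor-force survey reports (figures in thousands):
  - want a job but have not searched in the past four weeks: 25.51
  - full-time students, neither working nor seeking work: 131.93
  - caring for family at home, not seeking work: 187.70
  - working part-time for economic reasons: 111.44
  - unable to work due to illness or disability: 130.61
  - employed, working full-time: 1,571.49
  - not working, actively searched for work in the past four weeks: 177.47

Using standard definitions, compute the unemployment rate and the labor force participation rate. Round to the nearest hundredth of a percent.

Employed = 111.44 + 1,571.49 = 1,682.93 thousand (anyone who worked, including part-time for economic reasons, counts as employed).
Unemployed = 177.47 thousand.
Labor force = 1,682.93 + 177.47 = 1,860.40 thousand.
Not in labor force = 25.51 + 131.93 + 187.70 + 130.61 = 475.75 thousand (those not working and not actively searching are outside the labor force — including those who want a job but have given up searching).
Civilian working-age population = 1,860.40 + 475.75 = 2,336.15 thousand.
Unemployment rate = 177.47 / 1,860.40 = 9.54%.
Labor force participation rate = 1,860.40 / 2,336.15 = 79.64%.

Unemployment rate ≈ 9.54%; labor force participation rate ≈ 79.64%.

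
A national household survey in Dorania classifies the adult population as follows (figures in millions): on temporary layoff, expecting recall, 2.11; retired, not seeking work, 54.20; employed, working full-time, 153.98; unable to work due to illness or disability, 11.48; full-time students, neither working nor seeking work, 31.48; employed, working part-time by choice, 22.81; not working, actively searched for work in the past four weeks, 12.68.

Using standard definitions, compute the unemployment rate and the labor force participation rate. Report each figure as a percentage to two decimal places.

Unemployment rate ≈ 7.72%; labor force participation rate ≈ 66.35%.

Employed = 153.98 + 22.81 = 176.79 million.
Unemployed = 2.11 + 12.68 = 14.79 million (jobless and actively searching, or on temporary layoff).
Labor force = 176.79 + 14.79 = 191.58 million.
Not in labor force = 54.20 + 11.48 + 31.48 = 97.16 million (those not working and not actively searching are outside the labor force).
Civilian working-age population = 191.58 + 97.16 = 288.74 million.
Unemployment rate = 14.79 / 191.58 = 7.72%.
Labor force participation rate = 191.58 / 288.74 = 66.35%.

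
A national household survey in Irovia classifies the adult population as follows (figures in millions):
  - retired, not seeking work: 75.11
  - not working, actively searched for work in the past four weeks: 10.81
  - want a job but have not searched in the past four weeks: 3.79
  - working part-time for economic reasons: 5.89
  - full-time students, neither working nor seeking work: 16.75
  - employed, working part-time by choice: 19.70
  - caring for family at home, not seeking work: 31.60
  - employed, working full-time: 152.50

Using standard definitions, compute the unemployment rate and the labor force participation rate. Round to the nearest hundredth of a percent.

Employed = 5.89 + 19.70 + 152.50 = 178.09 million (anyone who worked, including part-time for economic reasons, counts as employed).
Unemployed = 10.81 million.
Labor force = 178.09 + 10.81 = 188.90 million.
Not in labor force = 75.11 + 3.79 + 16.75 + 31.60 = 127.25 million (those not working and not actively searching are outside the labor force — including those who want a job but have given up searching).
Civilian working-age population = 188.90 + 127.25 = 316.15 million.
Unemployment rate = 10.81 / 188.90 = 5.72%.
Labor force participation rate = 188.90 / 316.15 = 59.75%.

Unemployment rate ≈ 5.72%; labor force participation rate ≈ 59.75%.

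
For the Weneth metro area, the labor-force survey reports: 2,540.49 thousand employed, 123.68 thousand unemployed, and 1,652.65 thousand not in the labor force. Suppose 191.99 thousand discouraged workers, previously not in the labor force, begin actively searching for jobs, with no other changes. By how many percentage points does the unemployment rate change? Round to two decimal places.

The unemployment rate changes by +6.41 percentage points.

Initially, labor force = 2,540.49 + 123.68 = 2,664.17 thousand, so u = 123.68/2,664.17 = 4.64%.
After the change, unemployed and labor force both rise by 191.99 → E = 2,540.49, U = 315.67, labor force = 2,856.16 thousand.
New unemployment rate = 315.67 / 2,856.16 = 11.05%.
Change = 11.05% − 4.64% = +6.41 percentage points.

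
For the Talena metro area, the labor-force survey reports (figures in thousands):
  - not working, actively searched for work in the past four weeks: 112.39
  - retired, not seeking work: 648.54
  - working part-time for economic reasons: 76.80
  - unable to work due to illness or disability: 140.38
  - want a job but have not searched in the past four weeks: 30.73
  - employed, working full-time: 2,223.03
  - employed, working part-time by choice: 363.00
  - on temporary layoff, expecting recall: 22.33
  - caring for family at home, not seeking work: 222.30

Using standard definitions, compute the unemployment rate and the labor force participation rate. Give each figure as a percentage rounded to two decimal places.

Unemployment rate ≈ 4.82%; labor force participation rate ≈ 72.86%.

Employed = 76.80 + 2,223.03 + 363.00 = 2,662.83 thousand (anyone who worked, including part-time for economic reasons, counts as employed).
Unemployed = 112.39 + 22.33 = 134.72 thousand (jobless and actively searching, or on temporary layoff).
Labor force = 2,662.83 + 134.72 = 2,797.55 thousand.
Not in labor force = 648.54 + 140.38 + 30.73 + 222.30 = 1,041.95 thousand (those not working and not actively searching are outside the labor force — including those who want a job but have given up searching).
Civilian working-age population = 2,797.55 + 1,041.95 = 3,839.50 thousand.
Unemployment rate = 134.72 / 2,797.55 = 4.82%.
Labor force participation rate = 2,797.55 / 3,839.50 = 72.86%.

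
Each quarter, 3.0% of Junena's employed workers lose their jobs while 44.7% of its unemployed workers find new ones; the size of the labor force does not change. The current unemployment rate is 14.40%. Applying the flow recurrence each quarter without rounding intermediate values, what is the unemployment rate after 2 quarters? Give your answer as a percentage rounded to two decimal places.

With a fixed labor force, u_{t+1} = u_t + s·(1−u_t) − f·u_t = u_t·(1−s−f) + s.
Here 1−s−f = 0.523 and s = 0.030.
u_1 = 0.144000 × 0.523 + 0.030 = 0.105312.
u_2 = 0.105312 × 0.523 + 0.030 = 0.085078.

Unemployment rate after two quarters ≈ 8.51%.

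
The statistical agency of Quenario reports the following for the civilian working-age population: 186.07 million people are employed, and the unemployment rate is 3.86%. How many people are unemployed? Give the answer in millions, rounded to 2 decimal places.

About 7.47 million are unemployed.

Let U be the number unemployed. The labor force is E + U, and U/(E+U) = 0.0386.
So U = 0.0386 × 186.07 / (1 − 0.0386) = 7.1823 / 0.9614 ≈ 7.47 million.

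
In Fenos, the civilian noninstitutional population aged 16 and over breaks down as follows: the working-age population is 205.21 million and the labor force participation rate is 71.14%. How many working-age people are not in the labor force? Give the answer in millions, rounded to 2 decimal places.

About 59.22 million are not in the labor force.

Share not in the labor force = 1 − 0.7114 = 0.2886.
Not in labor force = 0.2886 × 205.21 ≈ 59.22 million.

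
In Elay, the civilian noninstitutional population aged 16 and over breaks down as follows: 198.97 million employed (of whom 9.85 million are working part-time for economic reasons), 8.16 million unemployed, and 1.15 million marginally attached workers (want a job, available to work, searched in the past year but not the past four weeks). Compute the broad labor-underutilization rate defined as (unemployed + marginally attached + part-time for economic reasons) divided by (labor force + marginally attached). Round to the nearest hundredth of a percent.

Labor force = 198.97 + 8.16 = 207.13 million.
Numerator = 8.16 + 1.15 + 9.85 = 19.16 million.
Denominator = 207.13 + 1.15 = 208.28 million.
Broad rate = 19.16 / 208.28 = 9.20%.

Broad underutilization rate ≈ 9.20%.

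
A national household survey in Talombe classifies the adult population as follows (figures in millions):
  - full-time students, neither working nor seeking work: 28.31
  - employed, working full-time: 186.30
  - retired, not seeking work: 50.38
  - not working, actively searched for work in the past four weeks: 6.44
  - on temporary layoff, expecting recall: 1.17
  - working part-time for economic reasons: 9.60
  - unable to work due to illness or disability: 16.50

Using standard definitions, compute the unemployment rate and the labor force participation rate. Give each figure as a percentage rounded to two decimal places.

Employed = 186.30 + 9.60 = 195.90 million (anyone who worked, including part-time for economic reasons, counts as employed).
Unemployed = 6.44 + 1.17 = 7.61 million (jobless and actively searching, or on temporary layoff).
Labor force = 195.90 + 7.61 = 203.51 million.
Not in labor force = 28.31 + 50.38 + 16.50 = 95.19 million (those not working and not actively searching are outside the labor force).
Civilian working-age population = 203.51 + 95.19 = 298.70 million.
Unemployment rate = 7.61 / 203.51 = 3.74%.
Labor force participation rate = 203.51 / 298.70 = 68.13%.

Unemployment rate ≈ 3.74%; labor force participation rate ≈ 68.13%.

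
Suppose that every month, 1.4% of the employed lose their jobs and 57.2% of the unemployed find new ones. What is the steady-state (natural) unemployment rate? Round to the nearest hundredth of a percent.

At steady state the flows balance: s·E = f·U, so U/(E+U) = s/(s+f).
u* = 1.4 / (1.4 + 57.2) = 1.4 / 58.60 = 2.39%.

Steady-state unemployment rate ≈ 2.39%.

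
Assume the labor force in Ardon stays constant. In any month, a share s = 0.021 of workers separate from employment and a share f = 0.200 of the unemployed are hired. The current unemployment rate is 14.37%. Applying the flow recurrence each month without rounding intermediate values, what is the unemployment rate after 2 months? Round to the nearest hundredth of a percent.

Unemployment rate after two months ≈ 12.46%.

With a fixed labor force, u_{t+1} = u_t + s·(1−u_t) − f·u_t = u_t·(1−s−f) + s.
Here 1−s−f = 0.779 and s = 0.021.
u_1 = 0.143700 × 0.779 + 0.021 = 0.132942.
u_2 = 0.132942 × 0.779 + 0.021 = 0.124562.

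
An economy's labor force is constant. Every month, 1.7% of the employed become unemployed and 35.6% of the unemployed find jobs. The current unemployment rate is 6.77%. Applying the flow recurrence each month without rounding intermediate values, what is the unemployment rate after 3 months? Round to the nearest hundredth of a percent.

With a fixed labor force, u_{t+1} = u_t + s·(1−u_t) − f·u_t = u_t·(1−s−f) + s.
Here 1−s−f = 0.627 and s = 0.017.
u_1 = 0.067700 × 0.627 + 0.017 = 0.059448.
u_2 = 0.059448 × 0.627 + 0.017 = 0.054274.
u_3 = 0.054274 × 0.627 + 0.017 = 0.051030.

Unemployment rate after three months ≈ 5.10%.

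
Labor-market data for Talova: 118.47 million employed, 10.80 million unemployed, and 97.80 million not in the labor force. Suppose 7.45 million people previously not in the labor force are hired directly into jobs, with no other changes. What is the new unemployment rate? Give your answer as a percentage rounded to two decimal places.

Initially, labor force = 118.47 + 10.80 = 129.27 million, so u = 10.80/129.27 = 8.35%.
After the change, employed and labor force both rise by 7.45; unemployed unchanged → E = 125.92, U = 10.80, labor force = 136.72 million.
New unemployment rate = 10.80 / 136.72 = 7.90%.

New unemployment rate ≈ 7.90%.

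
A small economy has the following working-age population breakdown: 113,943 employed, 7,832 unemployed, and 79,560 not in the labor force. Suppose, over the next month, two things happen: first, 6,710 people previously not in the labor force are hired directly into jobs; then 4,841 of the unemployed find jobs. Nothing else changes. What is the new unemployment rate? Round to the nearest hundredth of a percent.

New unemployment rate ≈ 2.33%.

Initially, labor force = 113,943 + 7,832 = 121,775, so u = 7,832/121,775 = 6.43%.
After the first change, employed and labor force both rise by 6,710; unemployed unchanged → E = 120,653, U = 7,832, labor force = 128,485.
After the second change, unemployed falls and employed rises by 4,841; labor force unchanged → E = 125,494, U = 2,991, labor force = 128,485.
New unemployment rate = 2,991 / 128,485 = 2.33%.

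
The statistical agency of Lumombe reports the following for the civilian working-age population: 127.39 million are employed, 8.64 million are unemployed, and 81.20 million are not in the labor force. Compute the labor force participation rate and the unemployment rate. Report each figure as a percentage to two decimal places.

Labor force participation rate ≈ 62.62%; unemployment rate ≈ 6.35%.

Labor force = employed + unemployed = 127.39 + 8.64 = 136.03 million.
Working-age population = 136.03 + 81.20 = 217.23 million.
Unemployment rate = 8.64 / 136.03 = 6.35%.
Labor force participation rate = 136.03 / 217.23 = 62.62%.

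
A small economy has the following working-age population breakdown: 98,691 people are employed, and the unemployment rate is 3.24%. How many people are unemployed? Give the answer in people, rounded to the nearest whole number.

Let U be the number unemployed. The labor force is E + U, and U/(E+U) = 0.0324.
So U = 0.0324 × 98,691 / (1 − 0.0324) = 3197.59 / 0.9676 ≈ 3,305.

About 3,305 are unemployed.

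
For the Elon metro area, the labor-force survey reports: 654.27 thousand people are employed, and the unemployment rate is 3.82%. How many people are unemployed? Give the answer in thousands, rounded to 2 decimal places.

Let U be the number unemployed. The labor force is E + U, and U/(E+U) = 0.0382.
So U = 0.0382 × 654.27 / (1 − 0.0382) = 24.9931 / 0.9618 ≈ 25.99 thousand.

About 25.99 thousand are unemployed.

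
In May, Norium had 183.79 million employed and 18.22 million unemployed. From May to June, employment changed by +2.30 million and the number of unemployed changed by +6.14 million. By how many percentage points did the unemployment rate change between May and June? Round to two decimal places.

The unemployment rate changed by +2.56 percentage points.

May: labor force = 183.79 + 18.22 = 202.01; u = 18.22/202.01 = 9.02%.
June: labor force = 186.09 + 24.36 = 210.45; u = 24.36/210.45 = 11.58%.
Change = 11.58% − 9.02% = +2.56 pp.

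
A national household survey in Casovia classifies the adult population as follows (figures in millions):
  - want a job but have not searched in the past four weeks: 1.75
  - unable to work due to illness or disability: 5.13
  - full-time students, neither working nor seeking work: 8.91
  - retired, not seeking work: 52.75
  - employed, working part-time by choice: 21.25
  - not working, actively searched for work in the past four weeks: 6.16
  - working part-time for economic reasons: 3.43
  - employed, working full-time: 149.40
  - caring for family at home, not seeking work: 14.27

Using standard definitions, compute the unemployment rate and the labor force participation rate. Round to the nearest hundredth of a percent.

Employed = 21.25 + 3.43 + 149.40 = 174.08 million (anyone who worked, including part-time for economic reasons, counts as employed).
Unemployed = 6.16 million.
Labor force = 174.08 + 6.16 = 180.24 million.
Not in labor force = 1.75 + 5.13 + 8.91 + 52.75 + 14.27 = 82.81 million (those not working and not actively searching are outside the labor force — including those who want a job but have given up searching).
Civilian working-age population = 180.24 + 82.81 = 263.05 million.
Unemployment rate = 6.16 / 180.24 = 3.42%.
Labor force participation rate = 180.24 / 263.05 = 68.52%.

Unemployment rate ≈ 3.42%; labor force participation rate ≈ 68.52%.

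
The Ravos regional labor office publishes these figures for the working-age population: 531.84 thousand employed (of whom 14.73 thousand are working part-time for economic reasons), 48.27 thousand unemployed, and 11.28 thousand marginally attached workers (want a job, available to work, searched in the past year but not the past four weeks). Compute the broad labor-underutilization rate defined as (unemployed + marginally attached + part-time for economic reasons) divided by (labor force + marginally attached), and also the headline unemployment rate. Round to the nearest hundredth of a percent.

Broad underutilization rate ≈ 12.56%; headline unemployment rate ≈ 8.32%.

Labor force = 531.84 + 48.27 = 580.11 thousand.
Numerator = 48.27 + 11.28 + 14.73 = 74.28 thousand.
Denominator = 580.11 + 11.28 = 591.39 thousand.
Broad rate = 74.28 / 591.39 = 12.56%.
Headline unemployment rate = 48.27 / 580.11 = 8.32%.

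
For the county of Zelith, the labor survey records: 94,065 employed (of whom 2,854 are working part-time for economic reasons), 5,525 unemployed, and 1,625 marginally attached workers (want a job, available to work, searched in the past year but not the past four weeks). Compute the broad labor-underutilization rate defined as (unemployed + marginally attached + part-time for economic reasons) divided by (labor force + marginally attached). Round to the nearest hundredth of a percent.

Labor force = 94,065 + 5,525 = 99,590.
Numerator = 5,525 + 1,625 + 2,854 = 10,004.
Denominator = 99,590 + 1,625 = 101,215.
Broad rate = 10,004 / 101,215 = 9.88%.

Broad underutilization rate ≈ 9.88%.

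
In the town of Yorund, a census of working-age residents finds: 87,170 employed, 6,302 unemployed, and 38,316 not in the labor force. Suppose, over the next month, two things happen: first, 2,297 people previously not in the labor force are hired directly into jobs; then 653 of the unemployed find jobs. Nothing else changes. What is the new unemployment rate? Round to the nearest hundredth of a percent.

Initially, labor force = 87,170 + 6,302 = 93,472, so u = 6,302/93,472 = 6.74%.
After the first change, employed and labor force both rise by 2,297; unemployed unchanged → E = 89,467, U = 6,302, labor force = 95,769.
After the second change, unemployed falls and employed rises by 653; labor force unchanged → E = 90,120, U = 5,649, labor force = 95,769.
New unemployment rate = 5,649 / 95,769 = 5.90%.

New unemployment rate ≈ 5.90%.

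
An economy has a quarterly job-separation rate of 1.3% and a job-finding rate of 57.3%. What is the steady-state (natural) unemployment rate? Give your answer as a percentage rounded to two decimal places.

Steady-state unemployment rate ≈ 2.22%.

At steady state the flows balance: s·E = f·U, so U/(E+U) = s/(s+f).
u* = 1.3 / (1.3 + 57.3) = 1.3 / 58.60 = 2.22%.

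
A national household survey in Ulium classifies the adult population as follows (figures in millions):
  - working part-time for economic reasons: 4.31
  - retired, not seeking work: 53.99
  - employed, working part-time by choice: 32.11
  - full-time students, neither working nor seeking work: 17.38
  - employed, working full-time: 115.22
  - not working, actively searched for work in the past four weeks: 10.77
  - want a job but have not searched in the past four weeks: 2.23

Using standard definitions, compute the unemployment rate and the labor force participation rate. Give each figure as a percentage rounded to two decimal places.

Unemployment rate ≈ 6.63%; labor force participation rate ≈ 68.81%.

Employed = 4.31 + 32.11 + 115.22 = 151.64 million (anyone who worked, including part-time for economic reasons, counts as employed).
Unemployed = 10.77 million.
Labor force = 151.64 + 10.77 = 162.41 million.
Not in labor force = 53.99 + 17.38 + 2.23 = 73.60 million (those not working and not actively searching are outside the labor force — including those who want a job but have given up searching).
Civilian working-age population = 162.41 + 73.60 = 236.01 million.
Unemployment rate = 10.77 / 162.41 = 6.63%.
Labor force participation rate = 162.41 / 236.01 = 68.81%.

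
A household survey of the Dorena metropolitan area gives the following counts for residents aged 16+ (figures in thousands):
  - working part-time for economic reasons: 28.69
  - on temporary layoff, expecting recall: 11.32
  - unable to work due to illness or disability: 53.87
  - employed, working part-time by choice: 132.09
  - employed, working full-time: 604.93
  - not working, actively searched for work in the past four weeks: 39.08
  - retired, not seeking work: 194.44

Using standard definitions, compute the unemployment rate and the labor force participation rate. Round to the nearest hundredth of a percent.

Unemployment rate ≈ 6.18%; labor force participation rate ≈ 76.67%.

Employed = 28.69 + 132.09 + 604.93 = 765.71 thousand (anyone who worked, including part-time for economic reasons, counts as employed).
Unemployed = 11.32 + 39.08 = 50.40 thousand (jobless and actively searching, or on temporary layoff).
Labor force = 765.71 + 50.40 = 816.11 thousand.
Not in labor force = 53.87 + 194.44 = 248.31 thousand (those not working and not actively searching are outside the labor force).
Civilian working-age population = 816.11 + 248.31 = 1,064.42 thousand.
Unemployment rate = 50.40 / 816.11 = 6.18%.
Labor force participation rate = 816.11 / 1,064.42 = 76.67%.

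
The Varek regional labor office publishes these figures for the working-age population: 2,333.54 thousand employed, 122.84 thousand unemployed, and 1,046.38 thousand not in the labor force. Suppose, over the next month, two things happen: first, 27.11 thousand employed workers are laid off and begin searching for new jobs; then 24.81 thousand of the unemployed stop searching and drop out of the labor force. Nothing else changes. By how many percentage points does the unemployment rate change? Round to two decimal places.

The unemployment rate changes by +0.15 percentage points.

Initially, labor force = 2,333.54 + 122.84 = 2,456.38 thousand, so u = 122.84/2,456.38 = 5.00%.
After the first change, employed falls and unemployed rises by 27.11; labor force unchanged → E = 2,306.43, U = 149.95, labor force = 2,456.38 thousand.
After the second change, unemployed and labor force both fall by 24.81 → E = 2,306.43, U = 125.14, labor force = 2,431.57 thousand.
New unemployment rate = 125.14 / 2,431.57 = 5.15%.
Change = 5.15% − 5.00% = +0.15 percentage points.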